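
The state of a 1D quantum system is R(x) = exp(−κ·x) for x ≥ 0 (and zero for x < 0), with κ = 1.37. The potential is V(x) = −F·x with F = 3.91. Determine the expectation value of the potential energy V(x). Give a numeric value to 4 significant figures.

-1.427

⟨V⟩ = ∫ V(x)·|R|² dx / ∫|R|² dx.
Every integrand reduces to terms xʲ·e^(−2κx) on [0, ∞); use ∫₀^∞ xʲ·e^(−2κx) dx = j!/(2κ)^(j+1).
State is unnormalized: ∫|R|² dx = 0.36496, and ∫R*·V(x)·R dx = -0.52081, so ⟨V⟩ = -0.52081 / 0.36496.
⟨V⟩ = -1.4270.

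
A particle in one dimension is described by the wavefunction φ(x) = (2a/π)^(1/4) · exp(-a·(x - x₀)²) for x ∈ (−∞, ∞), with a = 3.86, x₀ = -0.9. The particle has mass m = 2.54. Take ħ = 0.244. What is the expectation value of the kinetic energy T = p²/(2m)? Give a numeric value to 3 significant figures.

T = −(ħ²/2m) d²/dx², so ⟨T⟩ = −(ħ²/2m) ∫ φ*·φ'' dx; with m = 2.54.
Gaussian moments (u = x − x₀): ∫u^(2j)·e^(−2au²) du = (2j−1)!!/(4a)^j · √(π/(2a)), odd powers integrate to 0; here √(π/(2a)) = 0.63792. Derivatives: d/dx e^(−au²) = −2au·e^(−au²), d²/dx² e^(−au²) = (4a²u² − 2a)·e^(−au²).
⟨T⟩ = 0.045238.

0.0452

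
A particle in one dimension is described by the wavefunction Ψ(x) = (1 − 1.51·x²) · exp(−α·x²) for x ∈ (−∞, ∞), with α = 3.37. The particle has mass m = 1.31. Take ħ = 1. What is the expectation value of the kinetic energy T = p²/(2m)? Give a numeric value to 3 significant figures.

T = −(ħ²/2m) d²/dx², so ⟨T⟩ = −(ħ²/2m) ∫ Ψ*·Ψ'' dx / ∫|Ψ|² dx; with m = 1.31.
Expand each integrand as polynomial × e^(−2αx²) and use ∫x^(2j)·e^(−2αx²) dx = (2j−1)!!/(4α)^j · √(π/(2α)), odd powers → 0; here √(π/(2α)) = 0.68272. Differentiate with the product rule, d/dx e^(−αx²) = −2αx·e^(−αx²).
State is unnormalized: ∫|Ψ|² dx = 0.55547, and ∫Ψ*·(−ħ²/2m · Ψ'') dx = 1.1520, so ⟨T⟩ = 1.1520 / 0.55547.
⟨T⟩ = 2.0740.

2.07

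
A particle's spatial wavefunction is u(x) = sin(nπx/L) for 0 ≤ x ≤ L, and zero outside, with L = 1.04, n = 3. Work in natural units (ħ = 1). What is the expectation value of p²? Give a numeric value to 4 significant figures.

82.13

p² u = −ħ² d²u/dx²; ⟨p²⟩ = −ħ² ∫ u*·u'' dx / ∫|u|² dx.
d/dx sin(nπx/L) = (nπ/L)·cos(nπx/L) and d²/dx² sin(nπx/L) = −(nπ/L)²·sin(nπx/L); on 0 ≤ x ≤ L, ∫sin²(nπx/L) dx = L/2 and ∫sin(nπx/L)·cos(nπx/L) dx = 0.
State is unnormalized: ∫|u|² dx = 0.52000, and ∫u*·(−ħ² u'') dx = 42.705, so ⟨p²⟩ = 42.705 / 0.52000.
⟨p²⟩ = 82.125.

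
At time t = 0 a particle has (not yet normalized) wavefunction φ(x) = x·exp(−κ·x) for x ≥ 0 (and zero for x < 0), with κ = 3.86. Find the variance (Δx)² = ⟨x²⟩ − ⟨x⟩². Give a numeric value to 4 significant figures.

Compute ⟨x⟩ and ⟨x²⟩ separately, then (Δx)² = ⟨x²⟩ − ⟨x⟩².
Every integrand reduces to terms xʲ·e^(−2κx) on [0, ∞); use ∫₀^∞ xʲ·e^(−2κx) dx = j!/(2κ)^(j+1).
Normalization: ∫|φ|² dx = 0.0043469.
⟨x⟩ = 0.38860 and ⟨x²⟩ = 0.20135.
(Δx)² = 0.20135 − (0.38860)² = 0.050337.

0.05034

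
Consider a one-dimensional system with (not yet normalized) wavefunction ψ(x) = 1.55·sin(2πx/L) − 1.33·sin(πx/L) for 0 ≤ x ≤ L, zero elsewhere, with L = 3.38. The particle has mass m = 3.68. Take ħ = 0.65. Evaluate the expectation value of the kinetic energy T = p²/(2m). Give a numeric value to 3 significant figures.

0.135

T = −(ħ²/2m) d²/dx², so ⟨T⟩ = −(ħ²/2m) ∫ ψ*·ψ'' dx / ∫|ψ|² dx; with m = 3.68.
d²/dx² sin(jπx/L) = −(jπ/L)²·sin(jπx/L); on 0 ≤ x ≤ L, ∫sin²(jπx/L) dx = L/2 and ∫sin(jπx/L)·sin(lπx/L) dx = 0 for j ≠ l, so only diagonal terms survive in ∫|ψ|² and ∫ψ·ψ″; ∫ψ·ψ′ dx = [ψ²/2] between the walls = 0.
State is unnormalized: ∫|ψ|² dx = 7.0497, and ∫ψ*·(−ħ²/2m · ψ'') dx = 0.95368, so ⟨T⟩ = 0.95368 / 7.0497.
⟨T⟩ = 0.13528.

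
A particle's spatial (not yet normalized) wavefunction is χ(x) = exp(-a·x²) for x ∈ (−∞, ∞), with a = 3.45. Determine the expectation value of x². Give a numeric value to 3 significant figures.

0.0725

⟨x²⟩ = ∫ x²·|χ|² dx / ∫|χ|² dx (integrals over the domain).
Gaussian moments: ∫x^(2j)·e^(−2ax²) dx = (2j−1)!!/(4a)^j · √(π/(2a)), odd powers integrate to 0; here √(π/(2a)) = 0.67476.
State is unnormalized: ∫|χ|² dx = 0.67476, and ∫χ*·x²·χ dx = 0.048896, so ⟨x²⟩ = 0.048896 / 0.67476.
⟨x²⟩ = 0.072464.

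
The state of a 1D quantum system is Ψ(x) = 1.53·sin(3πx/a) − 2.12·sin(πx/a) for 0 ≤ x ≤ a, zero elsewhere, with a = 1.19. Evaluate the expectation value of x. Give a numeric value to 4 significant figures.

0.5950

⟨x⟩ = ∫ x·|Ψ|² dx / ∫|Ψ|² dx (integrals over the domain).
On 0 ≤ x ≤ a (j ≠ l): ∫sin²(jπx/a) dx = a/2, ∫sin(jπx/a)·sin(lπx/a) dx = 0; diagonal moments ∫x·sin²(jπx/a) dx = a²/4, ∫x²·sin²(jπx/a) dx = a³·(1/6 − 1/(4j²π²)); cross terms ∫x·sin(jπx/a)·sin(lπx/a) dx = 0 for j + l even and −4jla²/(π²(j² − l²)²) for j + l odd, ∫x²·sin(jπx/a)·sin(lπx/a) dx = (−1)^(j+l)·4jla³/(π²(j² − l²)²); higher powers the same way via product-to-sum and parts.
State is unnormalized: ∫|Ψ|² dx = 4.0670, and ∫Ψ*·x·Ψ dx = 2.4199, so ⟨x⟩ = 2.4199 / 4.0670.
⟨x⟩ = 0.59500.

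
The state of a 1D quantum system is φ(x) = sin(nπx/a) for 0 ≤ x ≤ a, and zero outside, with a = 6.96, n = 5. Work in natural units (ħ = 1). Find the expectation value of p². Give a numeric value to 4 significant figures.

5.094

p² φ = −ħ² d²φ/dx²; ⟨p²⟩ = −ħ² ∫ φ*·φ'' dx / ∫|φ|² dx.
d/dx sin(nπx/a) = (nπ/a)·cos(nπx/a) and d²/dx² sin(nπx/a) = −(nπ/a)²·sin(nπx/a); on 0 ≤ x ≤ a, ∫sin²(nπx/a) dx = a/2 and ∫sin(nπx/a)·cos(nπx/a) dx = 0.
State is unnormalized: ∫|φ|² dx = 3.4800, and ∫φ*·(−ħ² φ'') dx = 17.726, so ⟨p²⟩ = 17.726 / 3.4800.
⟨p²⟩ = 5.0936.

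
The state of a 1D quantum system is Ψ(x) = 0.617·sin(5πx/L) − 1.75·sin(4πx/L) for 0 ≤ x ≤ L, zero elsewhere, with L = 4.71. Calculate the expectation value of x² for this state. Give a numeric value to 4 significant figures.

⟨x²⟩ = ∫ x²·|Ψ|² dx / ∫|Ψ|² dx (integrals over the domain).
On 0 ≤ x ≤ L (j ≠ l): ∫sin²(jπx/L) dx = L/2, ∫sin(jπx/L)·sin(lπx/L) dx = 0; diagonal moments ∫x·sin²(jπx/L) dx = L²/4, ∫x²·sin²(jπx/L) dx = L³·(1/6 − 1/(4j²π²)); cross terms ∫x·sin(jπx/L)·sin(lπx/L) dx = 0 for j + l even and −4jlL²/(π²(j² − l²)²) for j + l odd, ∫x²·sin(jπx/L)·sin(lπx/L) dx = (−1)^(j+l)·4jlL³/(π²(j² − l²)²); higher powers the same way via product-to-sum and parts.
State is unnormalized: ∫|Ψ|² dx = 8.1087, and ∫Ψ*·x²·Ψ dx = 81.994, so ⟨x²⟩ = 81.994 / 8.1087.
⟨x²⟩ = 10.112.

10.11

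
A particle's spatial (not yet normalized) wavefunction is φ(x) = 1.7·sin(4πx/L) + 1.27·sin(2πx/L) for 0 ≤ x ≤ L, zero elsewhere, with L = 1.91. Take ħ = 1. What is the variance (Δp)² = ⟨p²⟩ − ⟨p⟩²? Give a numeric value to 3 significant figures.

Compute ⟨p⟩ and ⟨p²⟩ separately; (Δp)² = ⟨p²⟩ − ⟨p⟩².
d²/dx² sin(jπx/L) = −(jπ/L)²·sin(jπx/L); on 0 ≤ x ≤ L, ∫sin²(jπx/L) dx = L/2 and ∫sin(jπx/L)·sin(lπx/L) dx = 0 for j ≠ l, so only diagonal terms survive in ∫|φ|² and ∫φ·φ″; ∫φ·φ′ dx = [φ²/2] between the walls = 0.
Normalization: ∫|φ|² dx = 4.3003.
⟨p⟩ = 0.0000 and ⟨p²⟩ = 31.658.
(Δp)² = 31.658 − (0.0000)² = 31.658.

31.7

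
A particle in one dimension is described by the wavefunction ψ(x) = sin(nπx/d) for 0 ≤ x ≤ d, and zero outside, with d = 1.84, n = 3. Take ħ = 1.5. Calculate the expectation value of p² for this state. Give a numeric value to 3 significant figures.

59.0

p² ψ = −ħ² d²ψ/dx²; ⟨p²⟩ = −ħ² ∫ ψ*·ψ'' dx / ∫|ψ|² dx.
d/dx sin(nπx/d) = (nπ/d)·cos(nπx/d) and d²/dx² sin(nπx/d) = −(nπ/d)²·sin(nπx/d); on 0 ≤ x ≤ d, ∫sin²(nπx/d) dx = d/2 and ∫sin(nπx/d)·cos(nπx/d) dx = 0.
State is unnormalized: ∫|ψ|² dx = 0.92000, and ∫ψ*·(−ħ² ψ'') dx = 54.310, so ⟨p²⟩ = 54.310 / 0.92000.
⟨p²⟩ = 59.032.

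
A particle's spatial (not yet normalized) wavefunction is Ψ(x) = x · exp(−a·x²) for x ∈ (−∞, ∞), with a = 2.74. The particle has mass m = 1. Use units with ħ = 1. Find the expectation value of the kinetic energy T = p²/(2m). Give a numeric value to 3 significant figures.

4.11

T = −(ħ²/2m) d²/dx², so ⟨T⟩ = −(ħ²/2m) ∫ Ψ*·Ψ'' dx / ∫|Ψ|² dx; with m = 1.
Expand each integrand as polynomial × e^(−2ax²) and use ∫x^(2j)·e^(−2ax²) dx = (2j−1)!!/(4a)^j · √(π/(2a)), odd powers → 0; here √(π/(2a)) = 0.75715. Differentiate with the product rule, d/dx e^(−ax²) = −2ax·e^(−ax²).
State is unnormalized: ∫|Ψ|² dx = 0.069083, and ∫Ψ*·(−ħ²/2m · Ψ'') dx = 0.28393, so ⟨T⟩ = 0.28393 / 0.069083.
⟨T⟩ = 4.1100.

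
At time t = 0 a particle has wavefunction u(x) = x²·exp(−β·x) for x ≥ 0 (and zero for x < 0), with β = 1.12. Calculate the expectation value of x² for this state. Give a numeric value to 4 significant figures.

5.979

⟨x²⟩ = ∫ x²·|u|² dx / ∫|u|² dx (integrals over the domain).
Every integrand reduces to terms xʲ·e^(−2βx) on [0, ∞); use ∫₀^∞ xʲ·e^(−2βx) dx = j!/(2β)^(j+1).
State is unnormalized: ∫|u|² dx = 0.42557, and ∫u*·x²·u dx = 2.5445, so ⟨x²⟩ = 2.5445 / 0.42557.
⟨x²⟩ = 5.9790.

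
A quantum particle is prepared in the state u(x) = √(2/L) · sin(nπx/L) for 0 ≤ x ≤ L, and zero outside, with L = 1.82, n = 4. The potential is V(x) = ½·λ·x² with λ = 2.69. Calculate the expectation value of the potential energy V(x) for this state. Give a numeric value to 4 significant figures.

1.471

⟨V⟩ = ∫ V(x)·|u|² dx.
With sin²θ = (1 − cos2θ)/2 on 0 ≤ x ≤ L: ∫sin²(nπx/L) dx = L/2, ∫x·sin²(nπx/L) dx = L²/4, ∫x²·sin²(nπx/L) dx = L³·(1/6 − 1/(4n²π²)); higher powers xᵏ the same way, integrating xᵏ·cos(2nπx/L) by parts.
⟨V⟩ = 1.4710.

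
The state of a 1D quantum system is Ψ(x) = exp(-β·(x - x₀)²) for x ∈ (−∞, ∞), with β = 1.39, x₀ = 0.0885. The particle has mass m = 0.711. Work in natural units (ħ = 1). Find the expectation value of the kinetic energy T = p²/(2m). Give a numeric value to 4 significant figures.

T = −(ħ²/2m) d²/dx², so ⟨T⟩ = −(ħ²/2m) ∫ Ψ*·Ψ'' dx / ∫|Ψ|² dx; with m = 0.711.
Gaussian moments (u = x − x₀): ∫u^(2j)·e^(−2βu²) du = (2j−1)!!/(4β)^j · √(π/(2β)), odd powers integrate to 0; here √(π/(2β)) = 1.0630. Derivatives: d/dx e^(−βu²) = −2βu·e^(−βu²), d²/dx² e^(−βu²) = (4β²u² − 2β)·e^(−βu²).
State is unnormalized: ∫|Ψ|² dx = 1.0630, and ∫Ψ*·(−ħ²/2m · Ψ'') dx = 1.0391, so ⟨T⟩ = 1.0391 / 1.0630.
⟨T⟩ = 0.97750.

0.9775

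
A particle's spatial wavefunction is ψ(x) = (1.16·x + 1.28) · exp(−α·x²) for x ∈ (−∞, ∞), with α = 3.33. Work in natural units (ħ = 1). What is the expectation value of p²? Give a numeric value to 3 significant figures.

p² ψ = −ħ² d²ψ/dx²; ⟨p²⟩ = −ħ² ∫ ψ*·ψ'' dx / ∫|ψ|² dx.
Expand each integrand as polynomial × e^(−2αx²) and use ∫x^(2j)·e^(−2αx²) dx = (2j−1)!!/(4α)^j · √(π/(2α)), odd powers → 0; here √(π/(2α)) = 0.68681. Differentiate with the product rule, d/dx e^(−αx²) = −2αx·e^(−αx²).
State is unnormalized: ∫|ψ|² dx = 1.1947, and ∫ψ*·(−ħ² ψ'') dx = 4.4403, so ⟨p²⟩ = 4.4403 / 1.1947.
⟨p²⟩ = 3.7168.

3.72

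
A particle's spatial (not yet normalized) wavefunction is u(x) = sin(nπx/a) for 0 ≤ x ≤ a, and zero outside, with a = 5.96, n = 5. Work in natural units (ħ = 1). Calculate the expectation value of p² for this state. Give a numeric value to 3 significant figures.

6.95

p² u = −ħ² d²u/dx²; ⟨p²⟩ = −ħ² ∫ u*·u'' dx / ∫|u|² dx.
d/dx sin(nπx/a) = (nπ/a)·cos(nπx/a) and d²/dx² sin(nπx/a) = −(nπ/a)²·sin(nπx/a); on 0 ≤ x ≤ a, ∫sin²(nπx/a) dx = a/2 and ∫sin(nπx/a)·cos(nπx/a) dx = 0.
State is unnormalized: ∫|u|² dx = 2.9800, and ∫u*·(−ħ² u'') dx = 20.700, so ⟨p²⟩ = 20.700 / 2.9800.
⟨p²⟩ = 6.9462.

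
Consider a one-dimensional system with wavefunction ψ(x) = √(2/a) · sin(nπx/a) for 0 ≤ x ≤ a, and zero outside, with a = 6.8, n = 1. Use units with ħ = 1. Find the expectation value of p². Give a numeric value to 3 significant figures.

p² ψ = −ħ² d²ψ/dx²; ⟨p²⟩ = −ħ² ∫ ψ*·ψ'' dx.
d/dx sin(nπx/a) = (nπ/a)·cos(nπx/a) and d²/dx² sin(nπx/a) = −(nπ/a)²·sin(nπx/a); on 0 ≤ x ≤ a, ∫sin²(nπx/a) dx = a/2 and ∫sin(nπx/a)·cos(nπx/a) dx = 0.
⟨p²⟩ = 0.21344.

0.213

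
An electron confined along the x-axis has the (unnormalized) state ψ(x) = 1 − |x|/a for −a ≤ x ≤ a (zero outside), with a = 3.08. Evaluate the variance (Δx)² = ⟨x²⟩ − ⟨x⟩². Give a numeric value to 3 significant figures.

Compute ⟨x⟩ and ⟨x²⟩ separately, then (Δx)² = ⟨x²⟩ − ⟨x⟩².
ψ is even, so ∫ over [−a, a] = 2∫₀ᵃ with ψ = 1 − x/a there: ∫₀ᵃ (1 − x/a)² dx = a/3, ∫₀ᵃ x²(1 − x/a)² dx = a³/30, ∫₀ᵃ x⁴(1 − x/a)² dx = a⁵/105.
Normalization: ∫|ψ|² dx = 2.0533.
⟨x⟩ = 0.0000 and ⟨x²⟩ = 0.94864.
(Δx)² = 0.94864 − (0.0000)² = 0.94864.

0.949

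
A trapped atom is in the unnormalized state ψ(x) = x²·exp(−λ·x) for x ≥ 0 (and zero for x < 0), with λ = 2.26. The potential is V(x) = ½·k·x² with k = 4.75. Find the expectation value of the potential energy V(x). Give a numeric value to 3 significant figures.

3.49

⟨V⟩ = ∫ V(x)·|ψ|² dx / ∫|ψ|² dx.
Every integrand reduces to terms xʲ·e^(−2λx) on [0, ∞); use ∫₀^∞ xʲ·e^(−2λx) dx = j!/(2λ)^(j+1).
State is unnormalized: ∫|ψ|² dx = 0.012721, and ∫ψ*·V(x)·ψ dx = 0.044364, so ⟨V⟩ = 0.044364 / 0.012721.
⟨V⟩ = 3.4875.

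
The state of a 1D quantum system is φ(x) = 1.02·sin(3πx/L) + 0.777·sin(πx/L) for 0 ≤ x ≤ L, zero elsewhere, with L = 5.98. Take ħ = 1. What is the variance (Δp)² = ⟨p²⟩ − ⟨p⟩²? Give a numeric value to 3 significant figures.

Compute ⟨p⟩ and ⟨p²⟩ separately; (Δp)² = ⟨p²⟩ − ⟨p⟩².
d²/dx² sin(jπx/L) = −(jπ/L)²·sin(jπx/L); on 0 ≤ x ≤ L, ∫sin²(jπx/L) dx = L/2 and ∫sin(jπx/L)·sin(lπx/L) dx = 0 for j ≠ l, so only diagonal terms survive in ∫|φ|² and ∫φ·φ″; ∫φ·φ′ dx = [φ²/2] between the walls = 0.
Normalization: ∫|φ|² dx = 4.9159.
⟨p⟩ = 0.0000 and ⟨p²⟩ = 1.6732.
(Δp)² = 1.6732 − (0.0000)² = 1.6732.

1.67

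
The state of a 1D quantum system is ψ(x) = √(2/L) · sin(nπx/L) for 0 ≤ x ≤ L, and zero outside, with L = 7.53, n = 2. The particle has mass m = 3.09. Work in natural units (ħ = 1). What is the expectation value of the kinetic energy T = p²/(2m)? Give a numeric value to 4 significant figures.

T = −(ħ²/2m) d²/dx², so ⟨T⟩ = −(ħ²/2m) ∫ ψ*·ψ'' dx; with m = 3.09.
d/dx sin(nπx/L) = (nπ/L)·cos(nπx/L) and d²/dx² sin(nπx/L) = −(nπ/L)²·sin(nπx/L); on 0 ≤ x ≤ L, ∫sin²(nπx/L) dx = L/2 and ∫sin(nπx/L)·cos(nπx/L) dx = 0.
⟨T⟩ = 0.11266.

0.1127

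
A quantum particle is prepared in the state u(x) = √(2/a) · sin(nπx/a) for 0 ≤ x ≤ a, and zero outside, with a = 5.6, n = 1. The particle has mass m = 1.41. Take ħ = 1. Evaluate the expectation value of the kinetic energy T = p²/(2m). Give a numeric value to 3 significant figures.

0.112

T = −(ħ²/2m) d²/dx², so ⟨T⟩ = −(ħ²/2m) ∫ u*·u'' dx; with m = 1.41.
d/dx sin(nπx/a) = (nπ/a)·cos(nπx/a) and d²/dx² sin(nπx/a) = −(nπ/a)²·sin(nπx/a); on 0 ≤ x ≤ a, ∫sin²(nπx/a) dx = a/2 and ∫sin(nπx/a)·cos(nπx/a) dx = 0.
⟨T⟩ = 0.11160.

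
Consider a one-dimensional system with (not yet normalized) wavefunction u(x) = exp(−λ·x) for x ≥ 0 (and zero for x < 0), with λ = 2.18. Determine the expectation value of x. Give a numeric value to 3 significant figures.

⟨x⟩ = ∫ x·|u|² dx / ∫|u|² dx (integrals over the domain).
Every integrand reduces to terms xʲ·e^(−2λx) on [0, ∞); use ∫₀^∞ xʲ·e^(−2λx) dx = j!/(2λ)^(j+1).
State is unnormalized: ∫|u|² dx = 0.22936, and ∫u*·x·u dx = 0.052605, so ⟨x⟩ = 0.052605 / 0.22936.
⟨x⟩ = 0.22936.

0.229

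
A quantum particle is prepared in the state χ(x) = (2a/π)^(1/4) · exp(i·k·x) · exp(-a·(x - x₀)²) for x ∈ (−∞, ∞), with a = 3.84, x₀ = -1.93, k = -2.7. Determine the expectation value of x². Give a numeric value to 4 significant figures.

⟨x²⟩ = ∫ x²·|χ|² dx (integrals over the domain).
Gaussian moments (u = x − x₀): ∫u^(2j)·e^(−2au²) du = (2j−1)!!/(4a)^j · √(π/(2a)), odd powers integrate to 0; here √(π/(2a)) = 0.63958.
⟨x²⟩ = 3.7900.

3.790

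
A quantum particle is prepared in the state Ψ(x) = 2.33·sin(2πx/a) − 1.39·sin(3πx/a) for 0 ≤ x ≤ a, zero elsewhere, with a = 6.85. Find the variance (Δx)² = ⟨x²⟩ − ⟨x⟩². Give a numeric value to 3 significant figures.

Compute ⟨x⟩ and ⟨x²⟩ separately, then (Δx)² = ⟨x²⟩ − ⟨x⟩².
On 0 ≤ x ≤ a (j ≠ l): ∫sin²(jπx/a) dx = a/2, ∫sin(jπx/a)·sin(lπx/a) dx = 0; diagonal moments ∫x·sin²(jπx/a) dx = a²/4, ∫x²·sin²(jπx/a) dx = a³·(1/6 − 1/(4j²π²)); cross terms ∫x·sin(jπx/a)·sin(lπx/a) dx = 0 for j + l even and −4jla²/(π²(j² − l²)²) for j + l odd, ∫x²·sin(jπx/a)·sin(lπx/a) dx = (−1)^(j+l)·4jla³/(π²(j² − l²)²); higher powers the same way via product-to-sum and parts.
Normalization: ∫|Ψ|² dx = 25.211.
⟨x⟩ = 4.5976 and ⟨x²⟩ = 23.166.
(Δx)² = 23.166 − (4.5976)² = 2.0276.

2.03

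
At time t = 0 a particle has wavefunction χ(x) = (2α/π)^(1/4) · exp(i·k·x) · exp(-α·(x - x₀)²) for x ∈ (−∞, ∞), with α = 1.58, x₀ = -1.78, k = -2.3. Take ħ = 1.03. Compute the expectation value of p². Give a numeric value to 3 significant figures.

7.29

p² χ = −ħ² d²χ/dx²; ⟨p²⟩ = −ħ² ∫ χ*·χ'' dx.
Gaussian moments (u = x − x₀): ∫u^(2j)·e^(−2αu²) du = (2j−1)!!/(4α)^j · √(π/(2α)), odd powers integrate to 0; here √(π/(2α)) = 0.99708. Derivatives: χ′ = (ik − 2αu)·χ, χ″ = ((ik − 2αu)² − 2α)·χ; the odd-in-u pieces drop out.
⟨p²⟩ = 7.2884.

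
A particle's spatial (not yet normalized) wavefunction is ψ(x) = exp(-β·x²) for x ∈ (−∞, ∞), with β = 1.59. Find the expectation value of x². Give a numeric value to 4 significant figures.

⟨x²⟩ = ∫ x²·|ψ|² dx / ∫|ψ|² dx (integrals over the domain).
Gaussian moments: ∫x^(2j)·e^(−2βx²) dx = (2j−1)!!/(4β)^j · √(π/(2β)), odd powers integrate to 0; here √(π/(2β)) = 0.99394.
State is unnormalized: ∫|ψ|² dx = 0.99394, and ∫ψ*·x²·ψ dx = 0.15628, so ⟨x²⟩ = 0.15628 / 0.99394.
⟨x²⟩ = 0.15723.

0.1572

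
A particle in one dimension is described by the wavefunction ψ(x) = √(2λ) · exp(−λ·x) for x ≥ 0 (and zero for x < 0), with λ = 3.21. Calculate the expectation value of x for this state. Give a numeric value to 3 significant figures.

⟨x⟩ = ∫ x·|ψ|² dx (integrals over the domain).
Every integrand reduces to terms xʲ·e^(−2λx) on [0, ∞); use ∫₀^∞ xʲ·e^(−2λx) dx = j!/(2λ)^(j+1).
⟨x⟩ = 0.15576.

0.156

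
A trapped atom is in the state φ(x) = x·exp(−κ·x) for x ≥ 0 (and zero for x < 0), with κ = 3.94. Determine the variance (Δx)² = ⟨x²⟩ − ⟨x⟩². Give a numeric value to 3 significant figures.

Compute ⟨x⟩ and ⟨x²⟩ separately, then (Δx)² = ⟨x²⟩ − ⟨x⟩².
Every integrand reduces to terms xʲ·e^(−2κx) on [0, ∞); use ∫₀^∞ xʲ·e^(−2κx) dx = j!/(2κ)^(j+1).
Normalization: ∫|φ|² dx = 0.0040874.
⟨x⟩ = 0.38071 and ⟨x²⟩ = 0.19325.
(Δx)² = 0.19325 − (0.38071)² = 0.048314.

0.0483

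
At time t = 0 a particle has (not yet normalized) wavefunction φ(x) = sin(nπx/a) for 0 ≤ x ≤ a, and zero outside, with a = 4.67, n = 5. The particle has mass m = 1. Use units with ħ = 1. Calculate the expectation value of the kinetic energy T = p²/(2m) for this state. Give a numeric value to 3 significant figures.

5.66

T = −(ħ²/2m) d²/dx², so ⟨T⟩ = −(ħ²/2m) ∫ φ*·φ'' dx / ∫|φ|² dx; with m = 1.
d/dx sin(nπx/a) = (nπ/a)·cos(nπx/a) and d²/dx² sin(nπx/a) = −(nπ/a)²·sin(nπx/a); on 0 ≤ x ≤ a, ∫sin²(nπx/a) dx = a/2 and ∫sin(nπx/a)·cos(nπx/a) dx = 0.
State is unnormalized: ∫|φ|² dx = 2.3350, and ∫φ*·(−ħ²/2m · φ'') dx = 13.209, so ⟨T⟩ = 13.209 / 2.3350.
⟨T⟩ = 5.6569.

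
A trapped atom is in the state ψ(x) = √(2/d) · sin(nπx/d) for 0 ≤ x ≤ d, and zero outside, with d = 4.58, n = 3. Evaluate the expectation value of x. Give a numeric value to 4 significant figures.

⟨x⟩ = ∫ x·|ψ|² dx (integrals over the domain).
With sin²θ = (1 − cos2θ)/2 on 0 ≤ x ≤ d: ∫sin²(nπx/d) dx = d/2, ∫x·sin²(nπx/d) dx = d²/4, ∫x²·sin²(nπx/d) dx = d³·(1/6 − 1/(4n²π²)); higher powers xᵏ the same way, integrating xᵏ·cos(2nπx/d) by parts.
⟨x⟩ = 2.2900.

2.290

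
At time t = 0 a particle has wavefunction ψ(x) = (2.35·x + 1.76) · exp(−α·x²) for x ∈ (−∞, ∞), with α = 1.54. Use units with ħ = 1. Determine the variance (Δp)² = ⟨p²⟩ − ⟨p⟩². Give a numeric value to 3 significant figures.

2.23

Compute ⟨p⟩ and ⟨p²⟩ separately; (Δp)² = ⟨p²⟩ − ⟨p⟩².
Expand each integrand as polynomial × e^(−2αx²) and use ∫x^(2j)·e^(−2αx²) dx = (2j−1)!!/(4α)^j · √(π/(2α)), odd powers → 0; here √(π/(2α)) = 1.0099. Differentiate with the product rule, d/dx e^(−αx²) = −2αx·e^(−αx²).
Normalization: ∫|ψ|² dx = 4.0338.
⟨p⟩ = 0.0000 and ⟨p²⟩ = 2.2313.
(Δp)² = 2.2313 − (0.0000)² = 2.2313.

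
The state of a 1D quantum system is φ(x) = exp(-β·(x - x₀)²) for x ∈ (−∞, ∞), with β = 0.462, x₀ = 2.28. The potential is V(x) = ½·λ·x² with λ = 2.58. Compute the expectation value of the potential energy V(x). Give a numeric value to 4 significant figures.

⟨V⟩ = ∫ V(x)·|φ|² dx / ∫|φ|² dx.
Gaussian moments (u = x − x₀): ∫u^(2j)·e^(−2βu²) du = (2j−1)!!/(4β)^j · √(π/(2β)), odd powers integrate to 0; here √(π/(2β)) = 1.8439.
State is unnormalized: ∫|φ|² dx = 1.8439, and ∫φ*·V(x)·φ dx = 13.652, so ⟨V⟩ = 13.652 / 1.8439.
⟨V⟩ = 7.4040.

7.404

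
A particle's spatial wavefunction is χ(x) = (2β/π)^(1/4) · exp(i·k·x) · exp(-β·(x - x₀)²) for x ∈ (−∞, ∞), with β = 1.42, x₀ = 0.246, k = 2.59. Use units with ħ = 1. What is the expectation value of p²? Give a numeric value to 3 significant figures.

8.13

p² χ = −ħ² d²χ/dx²; ⟨p²⟩ = −ħ² ∫ χ*·χ'' dx.
Gaussian moments (u = x − x₀): ∫u^(2j)·e^(−2βu²) du = (2j−1)!!/(4β)^j · √(π/(2β)), odd powers integrate to 0; here √(π/(2β)) = 1.0518. Derivatives: χ′ = (ik − 2βu)·χ, χ″ = ((ik − 2βu)² − 2β)·χ; the odd-in-u pieces drop out.
⟨p²⟩ = 8.1281.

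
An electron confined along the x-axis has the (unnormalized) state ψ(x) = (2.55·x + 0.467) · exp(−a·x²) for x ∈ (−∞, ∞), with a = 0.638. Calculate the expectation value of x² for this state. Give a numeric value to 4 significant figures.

1.114

⟨x²⟩ = ∫ x²·|ψ|² dx / ∫|ψ|² dx (integrals over the domain).
Expand each integrand as polynomial × e^(−2ax²) and use ∫x^(2j)·e^(−2ax²) dx = (2j−1)!!/(4a)^j · √(π/(2a)), odd powers → 0; here √(π/(2a)) = 1.5691.
State is unnormalized: ∫|ψ|² dx = 4.3403, and ∫ψ*·x²·ψ dx = 4.8340, so ⟨x²⟩ = 4.8340 / 4.3403.
⟨x²⟩ = 1.1138.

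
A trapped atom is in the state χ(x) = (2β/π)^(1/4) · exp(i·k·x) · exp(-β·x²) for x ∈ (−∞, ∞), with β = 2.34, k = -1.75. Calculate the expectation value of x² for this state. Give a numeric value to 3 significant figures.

⟨x²⟩ = ∫ x²·|χ|² dx (integrals over the domain).
Gaussian moments: ∫x^(2j)·e^(−2βx²) dx = (2j−1)!!/(4β)^j · √(π/(2β)), odd powers integrate to 0; here √(π/(2β)) = 0.81932.
⟨x²⟩ = 0.10684.

0.107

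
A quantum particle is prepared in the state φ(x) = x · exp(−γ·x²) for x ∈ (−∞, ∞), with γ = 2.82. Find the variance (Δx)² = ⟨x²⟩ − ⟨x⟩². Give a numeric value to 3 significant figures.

Compute ⟨x⟩ and ⟨x²⟩ separately, then (Δx)² = ⟨x²⟩ − ⟨x⟩².
Expand each integrand as polynomial × e^(−2γx²) and use ∫x^(2j)·e^(−2γx²) dx = (2j−1)!!/(4γ)^j · √(π/(2γ)), odd powers → 0; here √(π/(2γ)) = 0.74634.
Normalization: ∫|φ|² dx = 0.066165.
⟨x⟩ = 0.0000 and ⟨x²⟩ = 0.26596.
(Δx)² = 0.26596 − (0.0000)² = 0.26596.

0.266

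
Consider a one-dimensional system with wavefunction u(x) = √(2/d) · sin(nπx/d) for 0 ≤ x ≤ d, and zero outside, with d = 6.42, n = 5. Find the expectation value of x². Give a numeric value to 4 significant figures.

13.66

⟨x²⟩ = ∫ x²·|u|² dx (integrals over the domain).
With sin²θ = (1 − cos2θ)/2 on 0 ≤ x ≤ d: ∫sin²(nπx/d) dx = d/2, ∫x·sin²(nπx/d) dx = d²/4, ∫x²·sin²(nπx/d) dx = d³·(1/6 − 1/(4n²π²)); higher powers xᵏ the same way, integrating xᵏ·cos(2nπx/d) by parts.
⟨x²⟩ = 13.655.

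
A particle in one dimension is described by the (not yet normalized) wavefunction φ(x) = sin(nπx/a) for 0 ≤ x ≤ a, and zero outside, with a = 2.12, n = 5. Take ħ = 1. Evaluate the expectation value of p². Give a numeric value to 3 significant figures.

54.9

p² φ = −ħ² d²φ/dx²; ⟨p²⟩ = −ħ² ∫ φ*·φ'' dx / ∫|φ|² dx.
d/dx sin(nπx/a) = (nπ/a)·cos(nπx/a) and d²/dx² sin(nπx/a) = −(nπ/a)²·sin(nπx/a); on 0 ≤ x ≤ a, ∫sin²(nπx/a) dx = a/2 and ∫sin(nπx/a)·cos(nπx/a) dx = 0.
State is unnormalized: ∫|φ|² dx = 1.0600, and ∫φ*·(−ħ² φ'') dx = 58.193, so ⟨p²⟩ = 58.193 / 1.0600.
⟨p²⟩ = 54.899.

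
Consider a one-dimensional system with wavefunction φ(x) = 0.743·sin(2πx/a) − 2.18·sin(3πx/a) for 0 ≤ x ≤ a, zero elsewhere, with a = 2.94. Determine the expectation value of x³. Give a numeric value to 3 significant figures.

8.73

⟨x³⟩ = ∫ x³·|φ|² dx / ∫|φ|² dx (integrals over the domain).
On 0 ≤ x ≤ a (j ≠ l): ∫sin²(jπx/a) dx = a/2, ∫sin(jπx/a)·sin(lπx/a) dx = 0; diagonal moments ∫x·sin²(jπx/a) dx = a²/4, ∫x²·sin²(jπx/a) dx = a³·(1/6 − 1/(4j²π²)); cross terms ∫x·sin(jπx/a)·sin(lπx/a) dx = 0 for j + l even and −4jla²/(π²(j² − l²)²) for j + l odd, ∫x²·sin(jπx/a)·sin(lπx/a) dx = (−1)^(j+l)·4jla³/(π²(j² − l²)²); higher powers the same way via product-to-sum and parts.
State is unnormalized: ∫|φ|² dx = 7.7975, and ∫φ*·x³·φ dx = 68.076, so ⟨x³⟩ = 68.076 / 7.7975.
⟨x³⟩ = 8.7304.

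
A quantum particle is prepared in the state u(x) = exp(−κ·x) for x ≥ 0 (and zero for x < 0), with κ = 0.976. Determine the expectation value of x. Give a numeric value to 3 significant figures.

0.512

⟨x⟩ = ∫ x·|u|² dx / ∫|u|² dx (integrals over the domain).
Every integrand reduces to terms xʲ·e^(−2κx) on [0, ∞); use ∫₀^∞ xʲ·e^(−2κx) dx = j!/(2κ)^(j+1).
State is unnormalized: ∫|u|² dx = 0.51230, and ∫u*·x·u dx = 0.26245, so ⟨x⟩ = 0.26245 / 0.51230.
⟨x⟩ = 0.51230.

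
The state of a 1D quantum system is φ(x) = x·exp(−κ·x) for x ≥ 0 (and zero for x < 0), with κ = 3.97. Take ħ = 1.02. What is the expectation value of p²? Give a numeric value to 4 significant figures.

16.40

p² φ = −ħ² d²φ/dx²; ⟨p²⟩ = −ħ² ∫ φ*·φ'' dx / ∫|φ|² dx.
Differentiate x·exp(−κ·x) with the product rule; every integrand then reduces to terms xʲ·e^(−2κx) on [0, ∞), with ∫₀^∞ xʲ·e^(−2κx) dx = j!/(2κ)^(j+1).
State is unnormalized: ∫|φ|² dx = 0.0039955, and ∫φ*·(−ħ² φ'') dx = 0.065516, so ⟨p²⟩ = 0.065516 / 0.0039955.
⟨p²⟩ = 16.398.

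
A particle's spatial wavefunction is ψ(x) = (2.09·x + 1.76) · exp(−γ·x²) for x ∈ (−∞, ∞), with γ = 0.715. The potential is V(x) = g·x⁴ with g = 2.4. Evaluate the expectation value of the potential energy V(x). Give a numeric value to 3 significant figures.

⟨V⟩ = ∫ V(x)·|ψ|² dx / ∫|ψ|² dx.
Expand each integrand as polynomial × e^(−2γx²) and use ∫x^(2j)·e^(−2γx²) dx = (2j−1)!!/(4γ)^j · √(π/(2γ)), odd powers → 0; here √(π/(2γ)) = 1.4822.
State is unnormalized: ∫|ψ|² dx = 6.8550, and ∫ψ*·V(x)·ψ dx = 14.005, so ⟨V⟩ = 14.005 / 6.8550.
⟨V⟩ = 2.0430.

2.04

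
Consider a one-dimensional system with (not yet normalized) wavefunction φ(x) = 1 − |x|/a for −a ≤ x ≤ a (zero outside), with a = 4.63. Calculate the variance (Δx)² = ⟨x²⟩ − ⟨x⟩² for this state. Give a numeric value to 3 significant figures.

Compute ⟨x⟩ and ⟨x²⟩ separately, then (Δx)² = ⟨x²⟩ − ⟨x⟩².
φ is even, so ∫ over [−a, a] = 2∫₀ᵃ with φ = 1 − x/a there: ∫₀ᵃ (1 − x/a)² dx = a/3, ∫₀ᵃ x²(1 − x/a)² dx = a³/30, ∫₀ᵃ x⁴(1 − x/a)² dx = a⁵/105.
Normalization: ∫|φ|² dx = 3.0867.
⟨x⟩ = 0.0000 and ⟨x²⟩ = 2.1437.
(Δx)² = 2.1437 − (0.0000)² = 2.1437.

2.14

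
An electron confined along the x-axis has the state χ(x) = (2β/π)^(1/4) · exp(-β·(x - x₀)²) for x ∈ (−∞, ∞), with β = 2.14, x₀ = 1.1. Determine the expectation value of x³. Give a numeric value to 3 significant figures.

1.72

⟨x³⟩ = ∫ x³·|χ|² dx (integrals over the domain).
Gaussian moments (u = x − x₀): ∫u^(2j)·e^(−2βu²) du = (2j−1)!!/(4β)^j · √(π/(2β)), odd powers integrate to 0; here √(π/(2β)) = 0.85675.
⟨x³⟩ = 1.7165.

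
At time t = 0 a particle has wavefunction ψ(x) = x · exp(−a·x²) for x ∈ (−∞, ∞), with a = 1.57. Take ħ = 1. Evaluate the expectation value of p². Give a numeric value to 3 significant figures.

p² ψ = −ħ² d²ψ/dx²; ⟨p²⟩ = −ħ² ∫ ψ*·ψ'' dx / ∫|ψ|² dx.
Expand each integrand as polynomial × e^(−2ax²) and use ∫x^(2j)·e^(−2ax²) dx = (2j−1)!!/(4a)^j · √(π/(2a)), odd powers → 0; here √(π/(2a)) = 1.0003. Differentiate with the product rule, d/dx e^(−ax²) = −2ax·e^(−ax²).
State is unnormalized: ∫|ψ|² dx = 0.15928, and ∫ψ*·(−ħ² ψ'') dx = 0.75019, so ⟨p²⟩ = 0.75019 / 0.15928.
⟨p²⟩ = 4.7100.

4.71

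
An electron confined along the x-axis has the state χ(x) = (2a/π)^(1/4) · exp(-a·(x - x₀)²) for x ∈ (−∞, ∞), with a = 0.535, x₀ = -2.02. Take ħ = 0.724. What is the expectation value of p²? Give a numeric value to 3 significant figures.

p² χ = −ħ² d²χ/dx²; ⟨p²⟩ = −ħ² ∫ χ*·χ'' dx.
Gaussian moments (u = x − x₀): ∫u^(2j)·e^(−2au²) du = (2j−1)!!/(4a)^j · √(π/(2a)), odd powers integrate to 0; here √(π/(2a)) = 1.7135. Derivatives: d/dx e^(−au²) = −2au·e^(−au²), d²/dx² e^(−au²) = (4a²u² − 2a)·e^(−au²).
⟨p²⟩ = 0.28043.

0.280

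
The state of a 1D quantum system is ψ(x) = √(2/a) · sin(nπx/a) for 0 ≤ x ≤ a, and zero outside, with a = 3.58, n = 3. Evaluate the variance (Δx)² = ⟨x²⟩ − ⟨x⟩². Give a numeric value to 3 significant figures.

0.996

Compute ⟨x⟩ and ⟨x²⟩ separately, then (Δx)² = ⟨x²⟩ − ⟨x⟩².
With sin²θ = (1 − cos2θ)/2 on 0 ≤ x ≤ a: ∫sin²(nπx/a) dx = a/2, ∫x·sin²(nπx/a) dx = a²/4, ∫x²·sin²(nπx/a) dx = a³·(1/6 − 1/(4n²π²)); higher powers xᵏ the same way, integrating xᵏ·cos(2nπx/a) by parts.
⟨x⟩ = 1.7900 and ⟨x²⟩ = 4.2000.
(Δx)² = 4.2000 − (1.7900)² = 0.99589.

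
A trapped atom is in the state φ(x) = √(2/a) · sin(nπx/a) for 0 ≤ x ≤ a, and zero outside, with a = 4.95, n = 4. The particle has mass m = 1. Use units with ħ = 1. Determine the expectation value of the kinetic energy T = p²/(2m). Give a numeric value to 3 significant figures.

T = −(ħ²/2m) d²/dx², so ⟨T⟩ = −(ħ²/2m) ∫ φ*·φ'' dx; with m = 1.
d/dx sin(nπx/a) = (nπ/a)·cos(nπx/a) and d²/dx² sin(nπx/a) = −(nπ/a)²·sin(nπx/a); on 0 ≤ x ≤ a, ∫sin²(nπx/a) dx = a/2 and ∫sin(nπx/a)·cos(nπx/a) dx = 0.
⟨T⟩ = 3.2224.

3.22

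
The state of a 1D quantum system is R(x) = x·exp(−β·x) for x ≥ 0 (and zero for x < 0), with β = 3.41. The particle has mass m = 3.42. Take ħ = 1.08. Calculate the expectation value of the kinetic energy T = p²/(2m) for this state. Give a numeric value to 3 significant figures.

T = −(ħ²/2m) d²/dx², so ⟨T⟩ = −(ħ²/2m) ∫ R*·R'' dx / ∫|R|² dx; with m = 3.42.
Differentiate x·exp(−β·x) with the product rule; every integrand then reduces to terms xʲ·e^(−2βx) on [0, ∞), with ∫₀^∞ xʲ·e^(−2βx) dx = j!/(2β)^(j+1).
State is unnormalized: ∫|R|² dx = 0.0063049, and ∫R*·(−ħ²/2m · R'') dx = 0.012502, so ⟨T⟩ = 0.012502 / 0.0063049.
⟨T⟩ = 1.9829.

1.98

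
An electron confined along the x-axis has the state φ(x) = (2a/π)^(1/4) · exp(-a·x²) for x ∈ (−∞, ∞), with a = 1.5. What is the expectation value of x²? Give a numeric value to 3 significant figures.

⟨x²⟩ = ∫ x²·|φ|² dx (integrals over the domain).
Gaussian moments: ∫x^(2j)·e^(−2ax²) dx = (2j−1)!!/(4a)^j · √(π/(2a)), odd powers integrate to 0; here √(π/(2a)) = 1.0233.
⟨x²⟩ = 0.16667.

0.167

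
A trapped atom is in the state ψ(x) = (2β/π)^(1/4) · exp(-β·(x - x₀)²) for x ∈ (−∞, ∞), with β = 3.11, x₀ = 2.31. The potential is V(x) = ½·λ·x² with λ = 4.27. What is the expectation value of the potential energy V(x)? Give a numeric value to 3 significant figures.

⟨V⟩ = ∫ V(x)·|ψ|² dx.
Gaussian moments (u = x − x₀): ∫u^(2j)·e^(−2βu²) du = (2j−1)!!/(4β)^j · √(π/(2β)), odd powers integrate to 0; here √(π/(2β)) = 0.71069.
⟨V⟩ = 11.564.

11.6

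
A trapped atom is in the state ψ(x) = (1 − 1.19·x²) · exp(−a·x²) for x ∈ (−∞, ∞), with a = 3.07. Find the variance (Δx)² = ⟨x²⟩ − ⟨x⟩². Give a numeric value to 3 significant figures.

0.0546

Compute ⟨x⟩ and ⟨x²⟩ separately, then (Δx)² = ⟨x²⟩ − ⟨x⟩².
Expand each integrand as polynomial × e^(−2ax²) and use ∫x^(2j)·e^(−2ax²) dx = (2j−1)!!/(4a)^j · √(π/(2a)), odd powers → 0; here √(π/(2a)) = 0.71530.
Normalization: ∫|ψ|² dx = 0.59682.
⟨x⟩ = 0.0000 and ⟨x²⟩ = 0.054600.
(Δx)² = 0.054600 − (0.0000)² = 0.054600.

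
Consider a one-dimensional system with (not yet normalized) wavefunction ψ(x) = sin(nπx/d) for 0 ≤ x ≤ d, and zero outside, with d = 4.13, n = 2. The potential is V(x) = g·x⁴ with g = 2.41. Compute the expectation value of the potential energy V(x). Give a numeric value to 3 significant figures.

123.

⟨V⟩ = ∫ V(x)·|ψ|² dx / ∫|ψ|² dx.
With sin²θ = (1 − cos2θ)/2 on 0 ≤ x ≤ d: ∫sin²(nπx/d) dx = d/2, ∫x·sin²(nπx/d) dx = d²/4, ∫x²·sin²(nπx/d) dx = d³·(1/6 − 1/(4n²π²)); higher powers xᵏ the same way, integrating xᵏ·cos(2nπx/d) by parts.
State is unnormalized: ∫|ψ|² dx = 2.0650, and ∫ψ*·V(x)·ψ dx = 254.30, so ⟨V⟩ = 254.30 / 2.0650.
⟨V⟩ = 123.15.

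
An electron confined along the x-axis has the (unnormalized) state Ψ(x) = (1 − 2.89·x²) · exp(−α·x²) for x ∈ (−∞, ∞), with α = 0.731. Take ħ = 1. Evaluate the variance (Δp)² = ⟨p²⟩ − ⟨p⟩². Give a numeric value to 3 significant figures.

3.67

Compute ⟨p⟩ and ⟨p²⟩ separately; (Δp)² = ⟨p²⟩ − ⟨p⟩².
Expand each integrand as polynomial × e^(−2αx²) and use ∫x^(2j)·e^(−2αx²) dx = (2j−1)!!/(4α)^j · √(π/(2α)), odd powers → 0; here √(π/(2α)) = 1.4659. Differentiate with the product rule, d/dx e^(−αx²) = −2αx·e^(−αx²).
Normalization: ∫|Ψ|² dx = 2.8642.
⟨p⟩ = 0.0000 and ⟨p²⟩ = 3.6720.
(Δp)² = 3.6720 − (0.0000)² = 3.6720.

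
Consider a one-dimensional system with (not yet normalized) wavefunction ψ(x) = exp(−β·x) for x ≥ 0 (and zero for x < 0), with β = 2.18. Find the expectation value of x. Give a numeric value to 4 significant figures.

0.2294

⟨x⟩ = ∫ x·|ψ|² dx / ∫|ψ|² dx (integrals over the domain).
Every integrand reduces to terms xʲ·e^(−2βx) on [0, ∞); use ∫₀^∞ xʲ·e^(−2βx) dx = j!/(2β)^(j+1).
State is unnormalized: ∫|ψ|² dx = 0.22936, and ∫ψ*·x·ψ dx = 0.052605, so ⟨x⟩ = 0.052605 / 0.22936.
⟨x⟩ = 0.22936.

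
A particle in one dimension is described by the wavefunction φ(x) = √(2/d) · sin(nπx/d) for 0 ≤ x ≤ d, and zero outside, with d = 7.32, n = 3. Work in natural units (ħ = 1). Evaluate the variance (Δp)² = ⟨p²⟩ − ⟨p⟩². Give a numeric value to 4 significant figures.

Compute ⟨p⟩ and ⟨p²⟩ separately; (Δp)² = ⟨p²⟩ − ⟨p⟩².
d/dx sin(nπx/d) = (nπ/d)·cos(nπx/d) and d²/dx² sin(nπx/d) = −(nπ/d)²·sin(nπx/d); on 0 ≤ x ≤ d, ∫sin²(nπx/d) dx = d/2 and ∫sin(nπx/d)·cos(nπx/d) dx = 0.
⟨p⟩ = 0.0000 and ⟨p²⟩ = 1.6578.
(Δp)² = 1.6578 − (0.0000)² = 1.6578.

1.658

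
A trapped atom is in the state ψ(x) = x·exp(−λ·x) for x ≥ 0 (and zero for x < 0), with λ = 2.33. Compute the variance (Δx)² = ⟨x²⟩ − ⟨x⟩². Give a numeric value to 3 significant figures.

Compute ⟨x⟩ and ⟨x²⟩ separately, then (Δx)² = ⟨x²⟩ − ⟨x⟩².
Every integrand reduces to terms xʲ·e^(−2λx) on [0, ∞); use ∫₀^∞ xʲ·e^(−2λx) dx = j!/(2λ)^(j+1).
Normalization: ∫|ψ|² dx = 0.019764.
⟨x⟩ = 0.64378 and ⟨x²⟩ = 0.55260.
(Δx)² = 0.55260 − (0.64378)² = 0.13815.

0.138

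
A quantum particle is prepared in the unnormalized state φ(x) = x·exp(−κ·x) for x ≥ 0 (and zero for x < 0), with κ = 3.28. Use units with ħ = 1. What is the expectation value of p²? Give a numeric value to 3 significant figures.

10.8

p² φ = −ħ² d²φ/dx²; ⟨p²⟩ = −ħ² ∫ φ*·φ'' dx / ∫|φ|² dx.
Differentiate x·exp(−κ·x) with the product rule; every integrand then reduces to terms xʲ·e^(−2κx) on [0, ∞), with ∫₀^∞ xʲ·e^(−2κx) dx = j!/(2κ)^(j+1).
State is unnormalized: ∫|φ|² dx = 0.0070847, and ∫φ*·(−ħ² φ'') dx = 0.076220, so ⟨p²⟩ = 0.076220 / 0.0070847.
⟨p²⟩ = 10.758.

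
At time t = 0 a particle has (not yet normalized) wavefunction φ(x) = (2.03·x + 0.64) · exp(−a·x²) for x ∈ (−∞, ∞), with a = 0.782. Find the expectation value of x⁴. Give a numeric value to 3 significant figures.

⟨x⁴⟩ = ∫ x⁴·|φ|² dx / ∫|φ|² dx (integrals over the domain).
Expand each integrand as polynomial × e^(−2ax²) and use ∫x^(2j)·e^(−2ax²) dx = (2j−1)!!/(4a)^j · √(π/(2a)), odd powers → 0; here √(π/(2a)) = 1.4173.
State is unnormalized: ∫|φ|² dx = 2.4477, and ∫φ*·x⁴·φ dx = 3.0405, so ⟨x⁴⟩ = 3.0405 / 2.4477.
⟨x⁴⟩ = 1.2422.

1.24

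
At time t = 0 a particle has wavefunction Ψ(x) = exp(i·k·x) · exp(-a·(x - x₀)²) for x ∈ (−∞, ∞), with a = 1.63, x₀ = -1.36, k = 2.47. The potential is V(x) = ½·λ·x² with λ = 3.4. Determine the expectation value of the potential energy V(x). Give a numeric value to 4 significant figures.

⟨V⟩ = ∫ V(x)·|Ψ|² dx / ∫|Ψ|² dx.
Gaussian moments (u = x − x₀): ∫u^(2j)·e^(−2au²) du = (2j−1)!!/(4a)^j · √(π/(2a)), odd powers integrate to 0; here √(π/(2a)) = 0.98167.
State is unnormalized: ∫|Ψ|² dx = 0.98167, and ∫Ψ*·V(x)·Ψ dx = 3.3426, so ⟨V⟩ = 3.3426 / 0.98167.
⟨V⟩ = 3.4051.

3.405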